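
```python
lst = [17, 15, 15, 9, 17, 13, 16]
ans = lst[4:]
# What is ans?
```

lst has length 7. The slice lst[4:] selects indices [4, 5, 6] (4->17, 5->13, 6->16), giving [17, 13, 16].

[17, 13, 16]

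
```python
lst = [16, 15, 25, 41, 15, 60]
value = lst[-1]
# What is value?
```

lst has length 6. Negative index -1 maps to positive index 6 + (-1) = 5. lst[5] = 60.

60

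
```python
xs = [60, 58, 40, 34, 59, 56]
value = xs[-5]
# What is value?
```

xs has length 6. Negative index -5 maps to positive index 6 + (-5) = 1. xs[1] = 58.

58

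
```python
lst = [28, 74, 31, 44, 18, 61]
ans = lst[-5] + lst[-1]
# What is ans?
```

lst has length 6. Negative index -5 maps to positive index 6 + (-5) = 1. lst[1] = 74.
lst has length 6. Negative index -1 maps to positive index 6 + (-1) = 5. lst[5] = 61.
Sum: 74 + 61 = 135.

135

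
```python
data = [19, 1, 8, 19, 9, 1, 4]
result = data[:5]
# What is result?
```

data has length 7. The slice data[:5] selects indices [0, 1, 2, 3, 4] (0->19, 1->1, 2->8, 3->19, 4->9), giving [19, 1, 8, 19, 9].

[19, 1, 8, 19, 9]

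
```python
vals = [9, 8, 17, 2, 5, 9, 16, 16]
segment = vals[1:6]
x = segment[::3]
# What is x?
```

vals has length 8. The slice vals[1:6] selects indices [1, 2, 3, 4, 5] (1->8, 2->17, 3->2, 4->5, 5->9), giving [8, 17, 2, 5, 9]. So segment = [8, 17, 2, 5, 9]. segment has length 5. The slice segment[::3] selects indices [0, 3] (0->8, 3->5), giving [8, 5].

[8, 5]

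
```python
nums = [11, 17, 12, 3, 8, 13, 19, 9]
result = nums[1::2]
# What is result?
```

nums has length 8. The slice nums[1::2] selects indices [1, 3, 5, 7] (1->17, 3->3, 5->13, 7->9), giving [17, 3, 13, 9].

[17, 3, 13, 9]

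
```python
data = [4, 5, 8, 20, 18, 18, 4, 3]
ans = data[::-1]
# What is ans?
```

data has length 8. The slice data[::-1] selects indices [7, 6, 5, 4, 3, 2, 1, 0] (7->3, 6->4, 5->18, 4->18, 3->20, 2->8, 1->5, 0->4), giving [3, 4, 18, 18, 20, 8, 5, 4].

[3, 4, 18, 18, 20, 8, 5, 4]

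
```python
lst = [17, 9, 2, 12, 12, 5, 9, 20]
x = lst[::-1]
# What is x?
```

lst has length 8. The slice lst[::-1] selects indices [7, 6, 5, 4, 3, 2, 1, 0] (7->20, 6->9, 5->5, 4->12, 3->12, 2->2, 1->9, 0->17), giving [20, 9, 5, 12, 12, 2, 9, 17].

[20, 9, 5, 12, 12, 2, 9, 17]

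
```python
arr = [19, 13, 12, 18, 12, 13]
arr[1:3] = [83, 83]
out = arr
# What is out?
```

arr starts as [19, 13, 12, 18, 12, 13] (length 6). The slice arr[1:3] covers indices [1, 2] with values [13, 12]. Replacing that slice with [83, 83] (same length) produces [19, 83, 83, 18, 12, 13].

[19, 83, 83, 18, 12, 13]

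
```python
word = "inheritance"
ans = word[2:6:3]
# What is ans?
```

word has length 11. The slice word[2:6:3] selects indices [2, 5] (2->'h', 5->'i'), giving 'hi'.

'hi'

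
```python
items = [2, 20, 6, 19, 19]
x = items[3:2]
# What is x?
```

items has length 5. The slice items[3:2] resolves to an empty index range, so the result is [].

[]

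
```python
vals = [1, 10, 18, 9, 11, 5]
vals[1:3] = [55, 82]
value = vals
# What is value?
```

vals starts as [1, 10, 18, 9, 11, 5] (length 6). The slice vals[1:3] covers indices [1, 2] with values [10, 18]. Replacing that slice with [55, 82] (same length) produces [1, 55, 82, 9, 11, 5].

[1, 55, 82, 9, 11, 5]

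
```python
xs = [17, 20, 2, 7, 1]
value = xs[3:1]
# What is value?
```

xs has length 5. The slice xs[3:1] resolves to an empty index range, so the result is [].

[]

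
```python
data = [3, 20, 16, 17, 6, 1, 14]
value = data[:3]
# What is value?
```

data has length 7. The slice data[:3] selects indices [0, 1, 2] (0->3, 1->20, 2->16), giving [3, 20, 16].

[3, 20, 16]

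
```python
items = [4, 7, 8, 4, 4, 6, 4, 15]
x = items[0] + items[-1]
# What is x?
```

items has length 8. items[0] = 4.
items has length 8. Negative index -1 maps to positive index 8 + (-1) = 7. items[7] = 15.
Sum: 4 + 15 = 19.

19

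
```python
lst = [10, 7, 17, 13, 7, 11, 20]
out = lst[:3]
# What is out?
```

lst has length 7. The slice lst[:3] selects indices [0, 1, 2] (0->10, 1->7, 2->17), giving [10, 7, 17].

[10, 7, 17]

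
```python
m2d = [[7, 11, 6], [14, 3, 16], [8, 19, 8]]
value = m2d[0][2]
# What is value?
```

m2d[0] = [7, 11, 6]. Taking column 2 of that row yields 6.

6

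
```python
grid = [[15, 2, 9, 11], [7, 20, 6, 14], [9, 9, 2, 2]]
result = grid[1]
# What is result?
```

grid has 3 rows. Row 1 is [7, 20, 6, 14].

[7, 20, 6, 14]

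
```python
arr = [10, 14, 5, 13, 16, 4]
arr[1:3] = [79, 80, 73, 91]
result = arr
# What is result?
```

arr starts as [10, 14, 5, 13, 16, 4] (length 6). The slice arr[1:3] covers indices [1, 2] with values [14, 5]. Replacing that slice with [79, 80, 73, 91] (different length) produces [10, 79, 80, 73, 91, 13, 16, 4].

[10, 79, 80, 73, 91, 13, 16, 4]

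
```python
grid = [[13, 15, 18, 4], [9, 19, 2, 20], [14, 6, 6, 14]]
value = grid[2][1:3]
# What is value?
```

grid[2] = [14, 6, 6, 14]. grid[2] has length 4. The slice grid[2][1:3] selects indices [1, 2] (1->6, 2->6), giving [6, 6].

[6, 6]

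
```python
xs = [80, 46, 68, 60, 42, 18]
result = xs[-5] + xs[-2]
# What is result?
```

xs has length 6. Negative index -5 maps to positive index 6 + (-5) = 1. xs[1] = 46.
xs has length 6. Negative index -2 maps to positive index 6 + (-2) = 4. xs[4] = 42.
Sum: 46 + 42 = 88.

88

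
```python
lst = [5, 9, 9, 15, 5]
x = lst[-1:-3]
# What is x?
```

lst has length 5. The slice lst[-1:-3] resolves to an empty index range, so the result is [].

[]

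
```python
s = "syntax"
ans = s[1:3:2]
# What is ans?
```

s has length 6. The slice s[1:3:2] selects indices [1] (1->'y'), giving 'y'.

'y'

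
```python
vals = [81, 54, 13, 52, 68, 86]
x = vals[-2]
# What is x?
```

vals has length 6. Negative index -2 maps to positive index 6 + (-2) = 4. vals[4] = 68.

68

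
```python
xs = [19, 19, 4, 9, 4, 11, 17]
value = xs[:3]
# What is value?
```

xs has length 7. The slice xs[:3] selects indices [0, 1, 2] (0->19, 1->19, 2->4), giving [19, 19, 4].

[19, 19, 4]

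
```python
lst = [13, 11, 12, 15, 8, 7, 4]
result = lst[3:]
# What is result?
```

lst has length 7. The slice lst[3:] selects indices [3, 4, 5, 6] (3->15, 4->8, 5->7, 6->4), giving [15, 8, 7, 4].

[15, 8, 7, 4]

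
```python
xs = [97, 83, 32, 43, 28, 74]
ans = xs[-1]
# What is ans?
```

xs has length 6. Negative index -1 maps to positive index 6 + (-1) = 5. xs[5] = 74.

74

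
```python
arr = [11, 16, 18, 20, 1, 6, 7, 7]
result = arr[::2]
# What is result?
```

arr has length 8. The slice arr[::2] selects indices [0, 2, 4, 6] (0->11, 2->18, 4->1, 6->7), giving [11, 18, 1, 7].

[11, 18, 1, 7]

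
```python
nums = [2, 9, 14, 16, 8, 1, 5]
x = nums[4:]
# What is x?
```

nums has length 7. The slice nums[4:] selects indices [4, 5, 6] (4->8, 5->1, 6->5), giving [8, 1, 5].

[8, 1, 5]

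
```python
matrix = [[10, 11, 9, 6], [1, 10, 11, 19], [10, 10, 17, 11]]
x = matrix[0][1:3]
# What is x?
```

matrix[0] = [10, 11, 9, 6]. matrix[0] has length 4. The slice matrix[0][1:3] selects indices [1, 2] (1->11, 2->9), giving [11, 9].

[11, 9]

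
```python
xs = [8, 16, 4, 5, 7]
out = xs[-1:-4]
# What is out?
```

xs has length 5. The slice xs[-1:-4] resolves to an empty index range, so the result is [].

[]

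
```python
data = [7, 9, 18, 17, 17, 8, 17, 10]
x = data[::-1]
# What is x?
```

data has length 8. The slice data[::-1] selects indices [7, 6, 5, 4, 3, 2, 1, 0] (7->10, 6->17, 5->8, 4->17, 3->17, 2->18, 1->9, 0->7), giving [10, 17, 8, 17, 17, 18, 9, 7].

[10, 17, 8, 17, 17, 18, 9, 7]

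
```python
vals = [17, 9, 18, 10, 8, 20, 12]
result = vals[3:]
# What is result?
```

vals has length 7. The slice vals[3:] selects indices [3, 4, 5, 6] (3->10, 4->8, 5->20, 6->12), giving [10, 8, 20, 12].

[10, 8, 20, 12]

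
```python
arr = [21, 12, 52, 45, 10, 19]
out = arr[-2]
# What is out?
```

arr has length 6. Negative index -2 maps to positive index 6 + (-2) = 4. arr[4] = 10.

10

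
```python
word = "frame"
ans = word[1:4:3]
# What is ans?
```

word has length 5. The slice word[1:4:3] selects indices [1] (1->'r'), giving 'r'.

'r'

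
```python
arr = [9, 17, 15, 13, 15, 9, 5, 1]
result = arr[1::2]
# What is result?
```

arr has length 8. The slice arr[1::2] selects indices [1, 3, 5, 7] (1->17, 3->13, 5->9, 7->1), giving [17, 13, 9, 1].

[17, 13, 9, 1]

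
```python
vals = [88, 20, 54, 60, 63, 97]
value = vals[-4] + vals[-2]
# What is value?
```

vals has length 6. Negative index -4 maps to positive index 6 + (-4) = 2. vals[2] = 54.
vals has length 6. Negative index -2 maps to positive index 6 + (-2) = 4. vals[4] = 63.
Sum: 54 + 63 = 117.

117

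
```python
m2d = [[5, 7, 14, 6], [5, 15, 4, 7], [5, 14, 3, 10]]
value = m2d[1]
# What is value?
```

m2d has 3 rows. Row 1 is [5, 15, 4, 7].

[5, 15, 4, 7]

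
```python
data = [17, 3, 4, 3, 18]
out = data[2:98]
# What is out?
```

data has length 5. The slice data[2:98] selects indices [2, 3, 4] (2->4, 3->3, 4->18), giving [4, 3, 18].

[4, 3, 18]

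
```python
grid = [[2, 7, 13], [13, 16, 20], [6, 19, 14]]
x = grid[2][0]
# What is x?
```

grid[2] = [6, 19, 14]. Taking column 0 of that row yields 6.

6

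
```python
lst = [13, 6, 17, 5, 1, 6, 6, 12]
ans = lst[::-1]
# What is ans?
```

lst has length 8. The slice lst[::-1] selects indices [7, 6, 5, 4, 3, 2, 1, 0] (7->12, 6->6, 5->6, 4->1, 3->5, 2->17, 1->6, 0->13), giving [12, 6, 6, 1, 5, 17, 6, 13].

[12, 6, 6, 1, 5, 17, 6, 13]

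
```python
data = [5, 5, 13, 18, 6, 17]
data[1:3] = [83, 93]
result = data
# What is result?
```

data starts as [5, 5, 13, 18, 6, 17] (length 6). The slice data[1:3] covers indices [1, 2] with values [5, 13]. Replacing that slice with [83, 93] (same length) produces [5, 83, 93, 18, 6, 17].

[5, 83, 93, 18, 6, 17]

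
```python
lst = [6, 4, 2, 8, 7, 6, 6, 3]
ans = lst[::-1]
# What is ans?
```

lst has length 8. The slice lst[::-1] selects indices [7, 6, 5, 4, 3, 2, 1, 0] (7->3, 6->6, 5->6, 4->7, 3->8, 2->2, 1->4, 0->6), giving [3, 6, 6, 7, 8, 2, 4, 6].

[3, 6, 6, 7, 8, 2, 4, 6]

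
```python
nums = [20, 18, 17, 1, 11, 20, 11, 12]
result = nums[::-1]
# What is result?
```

nums has length 8. The slice nums[::-1] selects indices [7, 6, 5, 4, 3, 2, 1, 0] (7->12, 6->11, 5->20, 4->11, 3->1, 2->17, 1->18, 0->20), giving [12, 11, 20, 11, 1, 17, 18, 20].

[12, 11, 20, 11, 1, 17, 18, 20]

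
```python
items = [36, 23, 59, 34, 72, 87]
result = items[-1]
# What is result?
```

items has length 6. Negative index -1 maps to positive index 6 + (-1) = 5. items[5] = 87.

87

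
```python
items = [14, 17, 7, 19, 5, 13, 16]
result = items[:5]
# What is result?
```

items has length 7. The slice items[:5] selects indices [0, 1, 2, 3, 4] (0->14, 1->17, 2->7, 3->19, 4->5), giving [14, 17, 7, 19, 5].

[14, 17, 7, 19, 5]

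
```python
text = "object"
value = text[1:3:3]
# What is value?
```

text has length 6. The slice text[1:3:3] selects indices [1] (1->'b'), giving 'b'.

'b'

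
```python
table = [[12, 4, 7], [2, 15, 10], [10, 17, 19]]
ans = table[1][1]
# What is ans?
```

table[1] = [2, 15, 10]. Taking column 1 of that row yields 15.

15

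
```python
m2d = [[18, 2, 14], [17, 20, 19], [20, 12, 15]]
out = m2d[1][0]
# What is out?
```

m2d[1] = [17, 20, 19]. Taking column 0 of that row yields 17.

17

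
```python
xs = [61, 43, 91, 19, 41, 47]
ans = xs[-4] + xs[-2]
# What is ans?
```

xs has length 6. Negative index -4 maps to positive index 6 + (-4) = 2. xs[2] = 91.
xs has length 6. Negative index -2 maps to positive index 6 + (-2) = 4. xs[4] = 41.
Sum: 91 + 41 = 132.

132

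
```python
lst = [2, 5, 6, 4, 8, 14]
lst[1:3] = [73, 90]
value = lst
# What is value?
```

lst starts as [2, 5, 6, 4, 8, 14] (length 6). The slice lst[1:3] covers indices [1, 2] with values [5, 6]. Replacing that slice with [73, 90] (same length) produces [2, 73, 90, 4, 8, 14].

[2, 73, 90, 4, 8, 14]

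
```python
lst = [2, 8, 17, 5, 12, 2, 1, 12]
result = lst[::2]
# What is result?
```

lst has length 8. The slice lst[::2] selects indices [0, 2, 4, 6] (0->2, 2->17, 4->12, 6->1), giving [2, 17, 12, 1].

[2, 17, 12, 1]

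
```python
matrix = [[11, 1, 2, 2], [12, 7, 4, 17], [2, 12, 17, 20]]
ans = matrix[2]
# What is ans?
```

matrix has 3 rows. Row 2 is [2, 12, 17, 20].

[2, 12, 17, 20]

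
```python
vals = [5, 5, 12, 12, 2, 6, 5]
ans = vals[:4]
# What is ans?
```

vals has length 7. The slice vals[:4] selects indices [0, 1, 2, 3] (0->5, 1->5, 2->12, 3->12), giving [5, 5, 12, 12].

[5, 5, 12, 12]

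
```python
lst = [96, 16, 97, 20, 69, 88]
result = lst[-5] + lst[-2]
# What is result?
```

lst has length 6. Negative index -5 maps to positive index 6 + (-5) = 1. lst[1] = 16.
lst has length 6. Negative index -2 maps to positive index 6 + (-2) = 4. lst[4] = 69.
Sum: 16 + 69 = 85.

85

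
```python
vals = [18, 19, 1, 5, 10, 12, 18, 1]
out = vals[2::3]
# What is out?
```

vals has length 8. The slice vals[2::3] selects indices [2, 5] (2->1, 5->12), giving [1, 12].

[1, 12]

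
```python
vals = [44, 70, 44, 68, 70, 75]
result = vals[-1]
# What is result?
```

vals has length 6. Negative index -1 maps to positive index 6 + (-1) = 5. vals[5] = 75.

75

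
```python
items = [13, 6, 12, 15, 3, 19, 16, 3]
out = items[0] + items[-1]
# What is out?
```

items has length 8. items[0] = 13.
items has length 8. Negative index -1 maps to positive index 8 + (-1) = 7. items[7] = 3.
Sum: 13 + 3 = 16.

16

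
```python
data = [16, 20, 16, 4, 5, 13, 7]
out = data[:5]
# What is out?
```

data has length 7. The slice data[:5] selects indices [0, 1, 2, 3, 4] (0->16, 1->20, 2->16, 3->4, 4->5), giving [16, 20, 16, 4, 5].

[16, 20, 16, 4, 5]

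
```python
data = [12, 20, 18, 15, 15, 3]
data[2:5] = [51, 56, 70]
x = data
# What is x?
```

data starts as [12, 20, 18, 15, 15, 3] (length 6). The slice data[2:5] covers indices [2, 3, 4] with values [18, 15, 15]. Replacing that slice with [51, 56, 70] (same length) produces [12, 20, 51, 56, 70, 3].

[12, 20, 51, 56, 70, 3]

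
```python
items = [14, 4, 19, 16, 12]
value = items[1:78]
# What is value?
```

items has length 5. The slice items[1:78] selects indices [1, 2, 3, 4] (1->4, 2->19, 3->16, 4->12), giving [4, 19, 16, 12].

[4, 19, 16, 12]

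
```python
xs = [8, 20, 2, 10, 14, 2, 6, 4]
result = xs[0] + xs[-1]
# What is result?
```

xs has length 8. xs[0] = 8.
xs has length 8. Negative index -1 maps to positive index 8 + (-1) = 7. xs[7] = 4.
Sum: 8 + 4 = 12.

12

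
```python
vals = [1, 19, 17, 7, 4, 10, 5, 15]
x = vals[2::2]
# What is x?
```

vals has length 8. The slice vals[2::2] selects indices [2, 4, 6] (2->17, 4->4, 6->5), giving [17, 4, 5].

[17, 4, 5]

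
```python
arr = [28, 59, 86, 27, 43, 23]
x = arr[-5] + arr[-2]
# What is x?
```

arr has length 6. Negative index -5 maps to positive index 6 + (-5) = 1. arr[1] = 59.
arr has length 6. Negative index -2 maps to positive index 6 + (-2) = 4. arr[4] = 43.
Sum: 59 + 43 = 102.

102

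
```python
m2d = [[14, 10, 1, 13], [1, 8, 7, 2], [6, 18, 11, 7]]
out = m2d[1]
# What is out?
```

m2d has 3 rows. Row 1 is [1, 8, 7, 2].

[1, 8, 7, 2]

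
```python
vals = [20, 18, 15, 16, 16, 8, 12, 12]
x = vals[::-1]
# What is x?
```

vals has length 8. The slice vals[::-1] selects indices [7, 6, 5, 4, 3, 2, 1, 0] (7->12, 6->12, 5->8, 4->16, 3->16, 2->15, 1->18, 0->20), giving [12, 12, 8, 16, 16, 15, 18, 20].

[12, 12, 8, 16, 16, 15, 18, 20]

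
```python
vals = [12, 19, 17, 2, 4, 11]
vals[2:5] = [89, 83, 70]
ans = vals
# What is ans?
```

vals starts as [12, 19, 17, 2, 4, 11] (length 6). The slice vals[2:5] covers indices [2, 3, 4] with values [17, 2, 4]. Replacing that slice with [89, 83, 70] (same length) produces [12, 19, 89, 83, 70, 11].

[12, 19, 89, 83, 70, 11]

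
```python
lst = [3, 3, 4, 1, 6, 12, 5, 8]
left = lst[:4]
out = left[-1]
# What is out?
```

lst has length 8. The slice lst[:4] selects indices [0, 1, 2, 3] (0->3, 1->3, 2->4, 3->1), giving [3, 3, 4, 1]. So left = [3, 3, 4, 1]. Then left[-1] = 1.

1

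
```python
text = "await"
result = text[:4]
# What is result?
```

text has length 5. The slice text[:4] selects indices [0, 1, 2, 3] (0->'a', 1->'w', 2->'a', 3->'i'), giving 'awai'.

'awai'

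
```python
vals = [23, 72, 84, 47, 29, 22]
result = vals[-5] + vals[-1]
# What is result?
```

vals has length 6. Negative index -5 maps to positive index 6 + (-5) = 1. vals[1] = 72.
vals has length 6. Negative index -1 maps to positive index 6 + (-1) = 5. vals[5] = 22.
Sum: 72 + 22 = 94.

94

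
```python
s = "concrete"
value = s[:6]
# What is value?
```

s has length 8. The slice s[:6] selects indices [0, 1, 2, 3, 4, 5] (0->'c', 1->'o', 2->'n', 3->'c', 4->'r', 5->'e'), giving 'concre'.

'concre'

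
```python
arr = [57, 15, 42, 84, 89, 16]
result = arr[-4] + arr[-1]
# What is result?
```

arr has length 6. Negative index -4 maps to positive index 6 + (-4) = 2. arr[2] = 42.
arr has length 6. Negative index -1 maps to positive index 6 + (-1) = 5. arr[5] = 16.
Sum: 42 + 16 = 58.

58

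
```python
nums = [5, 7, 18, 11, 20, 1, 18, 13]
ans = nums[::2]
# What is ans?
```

nums has length 8. The slice nums[::2] selects indices [0, 2, 4, 6] (0->5, 2->18, 4->20, 6->18), giving [5, 18, 20, 18].

[5, 18, 20, 18]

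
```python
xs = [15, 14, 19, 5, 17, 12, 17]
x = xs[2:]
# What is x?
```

xs has length 7. The slice xs[2:] selects indices [2, 3, 4, 5, 6] (2->19, 3->5, 4->17, 5->12, 6->17), giving [19, 5, 17, 12, 17].

[19, 5, 17, 12, 17]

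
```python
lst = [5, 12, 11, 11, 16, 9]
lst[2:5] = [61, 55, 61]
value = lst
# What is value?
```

lst starts as [5, 12, 11, 11, 16, 9] (length 6). The slice lst[2:5] covers indices [2, 3, 4] with values [11, 11, 16]. Replacing that slice with [61, 55, 61] (same length) produces [5, 12, 61, 55, 61, 9].

[5, 12, 61, 55, 61, 9]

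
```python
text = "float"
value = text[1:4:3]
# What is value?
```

text has length 5. The slice text[1:4:3] selects indices [1] (1->'l'), giving 'l'.

'l'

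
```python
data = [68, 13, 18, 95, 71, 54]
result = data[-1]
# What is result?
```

data has length 6. Negative index -1 maps to positive index 6 + (-1) = 5. data[5] = 54.

54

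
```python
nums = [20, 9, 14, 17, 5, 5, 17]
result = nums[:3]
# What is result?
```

nums has length 7. The slice nums[:3] selects indices [0, 1, 2] (0->20, 1->9, 2->14), giving [20, 9, 14].

[20, 9, 14]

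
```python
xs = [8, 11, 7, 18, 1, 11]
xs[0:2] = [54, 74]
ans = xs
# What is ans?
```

xs starts as [8, 11, 7, 18, 1, 11] (length 6). The slice xs[0:2] covers indices [0, 1] with values [8, 11]. Replacing that slice with [54, 74] (same length) produces [54, 74, 7, 18, 1, 11].

[54, 74, 7, 18, 1, 11]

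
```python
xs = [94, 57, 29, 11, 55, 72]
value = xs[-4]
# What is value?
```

xs has length 6. Negative index -4 maps to positive index 6 + (-4) = 2. xs[2] = 29.

29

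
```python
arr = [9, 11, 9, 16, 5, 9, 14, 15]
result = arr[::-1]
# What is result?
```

arr has length 8. The slice arr[::-1] selects indices [7, 6, 5, 4, 3, 2, 1, 0] (7->15, 6->14, 5->9, 4->5, 3->16, 2->9, 1->11, 0->9), giving [15, 14, 9, 5, 16, 9, 11, 9].

[15, 14, 9, 5, 16, 9, 11, 9]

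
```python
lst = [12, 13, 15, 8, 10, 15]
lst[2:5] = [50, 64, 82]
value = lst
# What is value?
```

lst starts as [12, 13, 15, 8, 10, 15] (length 6). The slice lst[2:5] covers indices [2, 3, 4] with values [15, 8, 10]. Replacing that slice with [50, 64, 82] (same length) produces [12, 13, 50, 64, 82, 15].

[12, 13, 50, 64, 82, 15]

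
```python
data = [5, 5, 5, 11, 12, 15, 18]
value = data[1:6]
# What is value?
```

data has length 7. The slice data[1:6] selects indices [1, 2, 3, 4, 5] (1->5, 2->5, 3->11, 4->12, 5->15), giving [5, 5, 11, 12, 15].

[5, 5, 11, 12, 15]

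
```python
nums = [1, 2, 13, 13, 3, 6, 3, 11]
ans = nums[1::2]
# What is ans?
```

nums has length 8. The slice nums[1::2] selects indices [1, 3, 5, 7] (1->2, 3->13, 5->6, 7->11), giving [2, 13, 6, 11].

[2, 13, 6, 11]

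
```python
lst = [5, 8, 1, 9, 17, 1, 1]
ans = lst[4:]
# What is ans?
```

lst has length 7. The slice lst[4:] selects indices [4, 5, 6] (4->17, 5->1, 6->1), giving [17, 1, 1].

[17, 1, 1]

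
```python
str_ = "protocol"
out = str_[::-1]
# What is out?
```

str_ has length 8. The slice str_[::-1] selects indices [7, 6, 5, 4, 3, 2, 1, 0] (7->'l', 6->'o', 5->'c', 4->'o', 3->'t', 2->'o', 1->'r', 0->'p'), giving 'locotorp'.

'locotorp'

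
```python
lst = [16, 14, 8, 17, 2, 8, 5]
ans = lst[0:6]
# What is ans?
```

lst has length 7. The slice lst[0:6] selects indices [0, 1, 2, 3, 4, 5] (0->16, 1->14, 2->8, 3->17, 4->2, 5->8), giving [16, 14, 8, 17, 2, 8].

[16, 14, 8, 17, 2, 8]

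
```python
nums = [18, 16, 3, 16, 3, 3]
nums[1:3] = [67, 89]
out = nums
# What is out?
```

nums starts as [18, 16, 3, 16, 3, 3] (length 6). The slice nums[1:3] covers indices [1, 2] with values [16, 3]. Replacing that slice with [67, 89] (same length) produces [18, 67, 89, 16, 3, 3].

[18, 67, 89, 16, 3, 3]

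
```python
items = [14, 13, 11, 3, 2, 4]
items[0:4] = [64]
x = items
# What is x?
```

items starts as [14, 13, 11, 3, 2, 4] (length 6). The slice items[0:4] covers indices [0, 1, 2, 3] with values [14, 13, 11, 3]. Replacing that slice with [64] (different length) produces [64, 2, 4].

[64, 2, 4]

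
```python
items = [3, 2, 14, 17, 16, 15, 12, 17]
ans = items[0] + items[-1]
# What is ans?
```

items has length 8. items[0] = 3.
items has length 8. Negative index -1 maps to positive index 8 + (-1) = 7. items[7] = 17.
Sum: 3 + 17 = 20.

20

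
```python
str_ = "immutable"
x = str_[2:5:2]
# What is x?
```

str_ has length 9. The slice str_[2:5:2] selects indices [2, 4] (2->'m', 4->'t'), giving 'mt'.

'mt'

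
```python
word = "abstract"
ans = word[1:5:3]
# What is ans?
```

word has length 8. The slice word[1:5:3] selects indices [1, 4] (1->'b', 4->'r'), giving 'br'.

'br'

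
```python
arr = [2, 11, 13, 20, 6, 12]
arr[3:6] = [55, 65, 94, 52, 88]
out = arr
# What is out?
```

arr starts as [2, 11, 13, 20, 6, 12] (length 6). The slice arr[3:6] covers indices [3, 4, 5] with values [20, 6, 12]. Replacing that slice with [55, 65, 94, 52, 88] (different length) produces [2, 11, 13, 55, 65, 94, 52, 88].

[2, 11, 13, 55, 65, 94, 52, 88]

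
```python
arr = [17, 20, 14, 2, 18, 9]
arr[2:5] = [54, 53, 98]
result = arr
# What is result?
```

arr starts as [17, 20, 14, 2, 18, 9] (length 6). The slice arr[2:5] covers indices [2, 3, 4] with values [14, 2, 18]. Replacing that slice with [54, 53, 98] (same length) produces [17, 20, 54, 53, 98, 9].

[17, 20, 54, 53, 98, 9]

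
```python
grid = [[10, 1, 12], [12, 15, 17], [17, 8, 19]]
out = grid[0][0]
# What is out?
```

grid[0] = [10, 1, 12]. Taking column 0 of that row yields 10.

10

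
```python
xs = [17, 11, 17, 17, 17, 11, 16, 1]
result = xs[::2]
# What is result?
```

xs has length 8. The slice xs[::2] selects indices [0, 2, 4, 6] (0->17, 2->17, 4->17, 6->16), giving [17, 17, 17, 16].

[17, 17, 17, 16]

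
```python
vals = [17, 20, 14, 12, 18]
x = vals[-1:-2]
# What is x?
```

vals has length 5. The slice vals[-1:-2] resolves to an empty index range, so the result is [].

[]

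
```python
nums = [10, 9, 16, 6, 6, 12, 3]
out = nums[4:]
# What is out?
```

nums has length 7. The slice nums[4:] selects indices [4, 5, 6] (4->6, 5->12, 6->3), giving [6, 12, 3].

[6, 12, 3]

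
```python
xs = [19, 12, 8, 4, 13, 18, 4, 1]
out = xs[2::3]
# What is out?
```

xs has length 8. The slice xs[2::3] selects indices [2, 5] (2->8, 5->18), giving [8, 18].

[8, 18]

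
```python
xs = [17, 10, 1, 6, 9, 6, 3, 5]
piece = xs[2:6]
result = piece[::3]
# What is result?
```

xs has length 8. The slice xs[2:6] selects indices [2, 3, 4, 5] (2->1, 3->6, 4->9, 5->6), giving [1, 6, 9, 6]. So piece = [1, 6, 9, 6]. piece has length 4. The slice piece[::3] selects indices [0, 3] (0->1, 3->6), giving [1, 6].

[1, 6]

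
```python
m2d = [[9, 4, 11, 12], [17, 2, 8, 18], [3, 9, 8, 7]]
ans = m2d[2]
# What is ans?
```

m2d has 3 rows. Row 2 is [3, 9, 8, 7].

[3, 9, 8, 7]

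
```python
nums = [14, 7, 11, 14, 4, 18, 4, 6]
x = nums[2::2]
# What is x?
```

nums has length 8. The slice nums[2::2] selects indices [2, 4, 6] (2->11, 4->4, 6->4), giving [11, 4, 4].

[11, 4, 4]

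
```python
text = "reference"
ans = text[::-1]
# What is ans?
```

text has length 9. The slice text[::-1] selects indices [8, 7, 6, 5, 4, 3, 2, 1, 0] (8->'e', 7->'c', 6->'n', 5->'e', 4->'r', 3->'e', 2->'f', 1->'e', 0->'r'), giving 'ecnerefer'.

'ecnerefer'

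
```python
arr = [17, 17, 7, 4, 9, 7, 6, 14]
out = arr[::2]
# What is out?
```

arr has length 8. The slice arr[::2] selects indices [0, 2, 4, 6] (0->17, 2->7, 4->9, 6->6), giving [17, 7, 9, 6].

[17, 7, 9, 6]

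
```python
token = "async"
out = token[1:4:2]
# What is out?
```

token has length 5. The slice token[1:4:2] selects indices [1, 3] (1->'s', 3->'n'), giving 'sn'.

'sn'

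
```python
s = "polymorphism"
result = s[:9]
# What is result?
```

s has length 12. The slice s[:9] selects indices [0, 1, 2, 3, 4, 5, 6, 7, 8] (0->'p', 1->'o', 2->'l', 3->'y', 4->'m', 5->'o', 6->'r', 7->'p', 8->'h'), giving 'polymorph'.

'polymorph'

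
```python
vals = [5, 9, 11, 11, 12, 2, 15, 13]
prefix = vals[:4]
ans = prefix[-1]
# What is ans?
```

vals has length 8. The slice vals[:4] selects indices [0, 1, 2, 3] (0->5, 1->9, 2->11, 3->11), giving [5, 9, 11, 11]. So prefix = [5, 9, 11, 11]. Then prefix[-1] = 11.

11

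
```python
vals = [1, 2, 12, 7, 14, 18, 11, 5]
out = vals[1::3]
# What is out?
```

vals has length 8. The slice vals[1::3] selects indices [1, 4, 7] (1->2, 4->14, 7->5), giving [2, 14, 5].

[2, 14, 5]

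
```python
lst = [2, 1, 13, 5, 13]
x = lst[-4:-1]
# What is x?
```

lst has length 5. The slice lst[-4:-1] selects indices [1, 2, 3] (1->1, 2->13, 3->5), giving [1, 13, 5].

[1, 13, 5]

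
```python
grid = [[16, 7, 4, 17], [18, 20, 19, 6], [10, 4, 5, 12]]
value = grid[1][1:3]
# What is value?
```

grid[1] = [18, 20, 19, 6]. grid[1] has length 4. The slice grid[1][1:3] selects indices [1, 2] (1->20, 2->19), giving [20, 19].

[20, 19]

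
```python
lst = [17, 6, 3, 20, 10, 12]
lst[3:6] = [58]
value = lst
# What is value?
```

lst starts as [17, 6, 3, 20, 10, 12] (length 6). The slice lst[3:6] covers indices [3, 4, 5] with values [20, 10, 12]. Replacing that slice with [58] (different length) produces [17, 6, 3, 58].

[17, 6, 3, 58]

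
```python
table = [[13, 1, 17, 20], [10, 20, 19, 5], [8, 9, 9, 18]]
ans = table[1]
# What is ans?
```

table has 3 rows. Row 1 is [10, 20, 19, 5].

[10, 20, 19, 5]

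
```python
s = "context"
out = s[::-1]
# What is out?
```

s has length 7. The slice s[::-1] selects indices [6, 5, 4, 3, 2, 1, 0] (6->'t', 5->'x', 4->'e', 3->'t', 2->'n', 1->'o', 0->'c'), giving 'txetnoc'.

'txetnoc'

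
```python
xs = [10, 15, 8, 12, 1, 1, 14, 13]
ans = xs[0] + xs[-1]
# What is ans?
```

xs has length 8. xs[0] = 10.
xs has length 8. Negative index -1 maps to positive index 8 + (-1) = 7. xs[7] = 13.
Sum: 10 + 13 = 23.

23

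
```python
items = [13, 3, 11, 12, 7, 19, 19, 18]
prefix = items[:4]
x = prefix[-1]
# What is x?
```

items has length 8. The slice items[:4] selects indices [0, 1, 2, 3] (0->13, 1->3, 2->11, 3->12), giving [13, 3, 11, 12]. So prefix = [13, 3, 11, 12]. Then prefix[-1] = 12.

12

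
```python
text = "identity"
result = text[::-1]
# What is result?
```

text has length 8. The slice text[::-1] selects indices [7, 6, 5, 4, 3, 2, 1, 0] (7->'y', 6->'t', 5->'i', 4->'t', 3->'n', 2->'e', 1->'d', 0->'i'), giving 'ytitnedi'.

'ytitnedi'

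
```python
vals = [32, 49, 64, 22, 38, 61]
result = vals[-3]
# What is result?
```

vals has length 6. Negative index -3 maps to positive index 6 + (-3) = 3. vals[3] = 22.

22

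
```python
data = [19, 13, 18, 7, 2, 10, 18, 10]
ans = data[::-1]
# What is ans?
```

data has length 8. The slice data[::-1] selects indices [7, 6, 5, 4, 3, 2, 1, 0] (7->10, 6->18, 5->10, 4->2, 3->7, 2->18, 1->13, 0->19), giving [10, 18, 10, 2, 7, 18, 13, 19].

[10, 18, 10, 2, 7, 18, 13, 19]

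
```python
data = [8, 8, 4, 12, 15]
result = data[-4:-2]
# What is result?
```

data has length 5. The slice data[-4:-2] selects indices [1, 2] (1->8, 2->4), giving [8, 4].

[8, 4]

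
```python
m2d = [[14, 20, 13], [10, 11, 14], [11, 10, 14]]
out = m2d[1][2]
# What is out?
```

m2d[1] = [10, 11, 14]. Taking column 2 of that row yields 14.

14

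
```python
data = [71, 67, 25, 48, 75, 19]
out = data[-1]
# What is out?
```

data has length 6. Negative index -1 maps to positive index 6 + (-1) = 5. data[5] = 19.

19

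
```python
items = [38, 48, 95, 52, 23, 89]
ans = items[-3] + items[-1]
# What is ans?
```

items has length 6. Negative index -3 maps to positive index 6 + (-3) = 3. items[3] = 52.
items has length 6. Negative index -1 maps to positive index 6 + (-1) = 5. items[5] = 89.
Sum: 52 + 89 = 141.

141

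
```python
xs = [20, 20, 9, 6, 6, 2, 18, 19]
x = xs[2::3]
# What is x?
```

xs has length 8. The slice xs[2::3] selects indices [2, 5] (2->9, 5->2), giving [9, 2].

[9, 2]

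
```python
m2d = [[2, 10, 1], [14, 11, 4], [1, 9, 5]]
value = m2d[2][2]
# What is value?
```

m2d[2] = [1, 9, 5]. Taking column 2 of that row yields 5.

5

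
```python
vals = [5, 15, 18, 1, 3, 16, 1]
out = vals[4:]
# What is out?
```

vals has length 7. The slice vals[4:] selects indices [4, 5, 6] (4->3, 5->16, 6->1), giving [3, 16, 1].

[3, 16, 1]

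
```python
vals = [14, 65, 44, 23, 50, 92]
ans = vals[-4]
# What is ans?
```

vals has length 6. Negative index -4 maps to positive index 6 + (-4) = 2. vals[2] = 44.

44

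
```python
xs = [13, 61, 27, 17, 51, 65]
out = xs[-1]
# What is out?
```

xs has length 6. Negative index -1 maps to positive index 6 + (-1) = 5. xs[5] = 65.

65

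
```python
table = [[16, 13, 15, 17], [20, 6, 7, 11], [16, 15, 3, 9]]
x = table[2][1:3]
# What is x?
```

table[2] = [16, 15, 3, 9]. table[2] has length 4. The slice table[2][1:3] selects indices [1, 2] (1->15, 2->3), giving [15, 3].

[15, 3]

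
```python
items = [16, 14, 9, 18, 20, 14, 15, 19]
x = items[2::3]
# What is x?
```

items has length 8. The slice items[2::3] selects indices [2, 5] (2->9, 5->14), giving [9, 14].

[9, 14]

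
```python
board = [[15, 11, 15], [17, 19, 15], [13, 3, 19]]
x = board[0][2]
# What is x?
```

board[0] = [15, 11, 15]. Taking column 2 of that row yields 15.

15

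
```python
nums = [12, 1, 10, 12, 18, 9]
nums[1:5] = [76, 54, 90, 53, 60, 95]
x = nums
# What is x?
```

nums starts as [12, 1, 10, 12, 18, 9] (length 6). The slice nums[1:5] covers indices [1, 2, 3, 4] with values [1, 10, 12, 18]. Replacing that slice with [76, 54, 90, 53, 60, 95] (different length) produces [12, 76, 54, 90, 53, 60, 95, 9].

[12, 76, 54, 90, 53, 60, 95, 9]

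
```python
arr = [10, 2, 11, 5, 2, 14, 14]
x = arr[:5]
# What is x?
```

arr has length 7. The slice arr[:5] selects indices [0, 1, 2, 3, 4] (0->10, 1->2, 2->11, 3->5, 4->2), giving [10, 2, 11, 5, 2].

[10, 2, 11, 5, 2]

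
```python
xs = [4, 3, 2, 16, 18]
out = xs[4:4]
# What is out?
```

xs has length 5. The slice xs[4:4] resolves to an empty index range, so the result is [].

[]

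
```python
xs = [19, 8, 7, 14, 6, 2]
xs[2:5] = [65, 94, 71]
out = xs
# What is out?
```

xs starts as [19, 8, 7, 14, 6, 2] (length 6). The slice xs[2:5] covers indices [2, 3, 4] with values [7, 14, 6]. Replacing that slice with [65, 94, 71] (same length) produces [19, 8, 65, 94, 71, 2].

[19, 8, 65, 94, 71, 2]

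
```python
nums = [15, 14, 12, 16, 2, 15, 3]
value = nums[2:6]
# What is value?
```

nums has length 7. The slice nums[2:6] selects indices [2, 3, 4, 5] (2->12, 3->16, 4->2, 5->15), giving [12, 16, 2, 15].

[12, 16, 2, 15]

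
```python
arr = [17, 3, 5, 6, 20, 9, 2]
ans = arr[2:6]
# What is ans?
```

arr has length 7. The slice arr[2:6] selects indices [2, 3, 4, 5] (2->5, 3->6, 4->20, 5->9), giving [5, 6, 20, 9].

[5, 6, 20, 9]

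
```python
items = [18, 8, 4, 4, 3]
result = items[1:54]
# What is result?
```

items has length 5. The slice items[1:54] selects indices [1, 2, 3, 4] (1->8, 2->4, 3->4, 4->3), giving [8, 4, 4, 3].

[8, 4, 4, 3]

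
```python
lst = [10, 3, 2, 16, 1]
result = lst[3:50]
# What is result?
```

lst has length 5. The slice lst[3:50] selects indices [3, 4] (3->16, 4->1), giving [16, 1].

[16, 1]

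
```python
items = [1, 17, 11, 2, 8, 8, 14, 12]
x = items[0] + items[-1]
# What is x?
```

items has length 8. items[0] = 1.
items has length 8. Negative index -1 maps to positive index 8 + (-1) = 7. items[7] = 12.
Sum: 1 + 12 = 13.

13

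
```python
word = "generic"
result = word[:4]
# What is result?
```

word has length 7. The slice word[:4] selects indices [0, 1, 2, 3] (0->'g', 1->'e', 2->'n', 3->'e'), giving 'gene'.

'gene'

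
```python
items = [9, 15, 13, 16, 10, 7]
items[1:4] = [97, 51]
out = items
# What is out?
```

items starts as [9, 15, 13, 16, 10, 7] (length 6). The slice items[1:4] covers indices [1, 2, 3] with values [15, 13, 16]. Replacing that slice with [97, 51] (different length) produces [9, 97, 51, 10, 7].

[9, 97, 51, 10, 7]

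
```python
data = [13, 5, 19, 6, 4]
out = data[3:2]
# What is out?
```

data has length 5. The slice data[3:2] resolves to an empty index range, so the result is [].

[]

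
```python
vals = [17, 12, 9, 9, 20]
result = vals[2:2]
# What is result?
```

vals has length 5. The slice vals[2:2] resolves to an empty index range, so the result is [].

[]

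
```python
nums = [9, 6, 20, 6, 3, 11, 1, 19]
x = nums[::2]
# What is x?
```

nums has length 8. The slice nums[::2] selects indices [0, 2, 4, 6] (0->9, 2->20, 4->3, 6->1), giving [9, 20, 3, 1].

[9, 20, 3, 1]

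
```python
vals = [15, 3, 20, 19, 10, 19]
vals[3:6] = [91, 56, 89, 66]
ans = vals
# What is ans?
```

vals starts as [15, 3, 20, 19, 10, 19] (length 6). The slice vals[3:6] covers indices [3, 4, 5] with values [19, 10, 19]. Replacing that slice with [91, 56, 89, 66] (different length) produces [15, 3, 20, 91, 56, 89, 66].

[15, 3, 20, 91, 56, 89, 66]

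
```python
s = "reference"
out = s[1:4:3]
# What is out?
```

s has length 9. The slice s[1:4:3] selects indices [1] (1->'e'), giving 'e'.

'e'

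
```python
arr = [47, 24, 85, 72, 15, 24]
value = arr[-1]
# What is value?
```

arr has length 6. Negative index -1 maps to positive index 6 + (-1) = 5. arr[5] = 24.

24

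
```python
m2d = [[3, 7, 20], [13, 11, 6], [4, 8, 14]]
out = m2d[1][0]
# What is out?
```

m2d[1] = [13, 11, 6]. Taking column 0 of that row yields 13.

13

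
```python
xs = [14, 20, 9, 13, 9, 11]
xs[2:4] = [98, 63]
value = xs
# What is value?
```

xs starts as [14, 20, 9, 13, 9, 11] (length 6). The slice xs[2:4] covers indices [2, 3] with values [9, 13]. Replacing that slice with [98, 63] (same length) produces [14, 20, 98, 63, 9, 11].

[14, 20, 98, 63, 9, 11]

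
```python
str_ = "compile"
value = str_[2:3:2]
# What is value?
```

str_ has length 7. The slice str_[2:3:2] selects indices [2] (2->'m'), giving 'm'.

'm'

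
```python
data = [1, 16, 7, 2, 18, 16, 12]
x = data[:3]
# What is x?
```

data has length 7. The slice data[:3] selects indices [0, 1, 2] (0->1, 1->16, 2->7), giving [1, 16, 7].

[1, 16, 7]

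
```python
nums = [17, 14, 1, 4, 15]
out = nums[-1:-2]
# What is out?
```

nums has length 5. The slice nums[-1:-2] resolves to an empty index range, so the result is [].

[]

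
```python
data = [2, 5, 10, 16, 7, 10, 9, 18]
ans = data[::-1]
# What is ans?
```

data has length 8. The slice data[::-1] selects indices [7, 6, 5, 4, 3, 2, 1, 0] (7->18, 6->9, 5->10, 4->7, 3->16, 2->10, 1->5, 0->2), giving [18, 9, 10, 7, 16, 10, 5, 2].

[18, 9, 10, 7, 16, 10, 5, 2]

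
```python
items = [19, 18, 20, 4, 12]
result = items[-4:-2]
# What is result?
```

items has length 5. The slice items[-4:-2] selects indices [1, 2] (1->18, 2->20), giving [18, 20].

[18, 20]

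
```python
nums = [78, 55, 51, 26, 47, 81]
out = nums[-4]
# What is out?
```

nums has length 6. Negative index -4 maps to positive index 6 + (-4) = 2. nums[2] = 51.

51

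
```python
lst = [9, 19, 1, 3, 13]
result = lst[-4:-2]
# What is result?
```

lst has length 5. The slice lst[-4:-2] selects indices [1, 2] (1->19, 2->1), giving [19, 1].

[19, 1]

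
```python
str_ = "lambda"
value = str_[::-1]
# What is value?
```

str_ has length 6. The slice str_[::-1] selects indices [5, 4, 3, 2, 1, 0] (5->'a', 4->'d', 3->'b', 2->'m', 1->'a', 0->'l'), giving 'adbmal'.

'adbmal'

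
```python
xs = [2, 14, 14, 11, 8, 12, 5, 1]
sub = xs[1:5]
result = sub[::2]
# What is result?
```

xs has length 8. The slice xs[1:5] selects indices [1, 2, 3, 4] (1->14, 2->14, 3->11, 4->8), giving [14, 14, 11, 8]. So sub = [14, 14, 11, 8]. sub has length 4. The slice sub[::2] selects indices [0, 2] (0->14, 2->11), giving [14, 11].

[14, 11]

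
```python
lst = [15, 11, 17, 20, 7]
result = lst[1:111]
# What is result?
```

lst has length 5. The slice lst[1:111] selects indices [1, 2, 3, 4] (1->11, 2->17, 3->20, 4->7), giving [11, 17, 20, 7].

[11, 17, 20, 7]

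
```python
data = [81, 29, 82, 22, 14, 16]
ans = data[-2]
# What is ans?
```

data has length 6. Negative index -2 maps to positive index 6 + (-2) = 4. data[4] = 14.

14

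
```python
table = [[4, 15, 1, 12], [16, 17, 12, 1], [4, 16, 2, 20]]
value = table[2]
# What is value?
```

table has 3 rows. Row 2 is [4, 16, 2, 20].

[4, 16, 2, 20]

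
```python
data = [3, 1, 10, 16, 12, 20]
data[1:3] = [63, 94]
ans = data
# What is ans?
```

data starts as [3, 1, 10, 16, 12, 20] (length 6). The slice data[1:3] covers indices [1, 2] with values [1, 10]. Replacing that slice with [63, 94] (same length) produces [3, 63, 94, 16, 12, 20].

[3, 63, 94, 16, 12, 20]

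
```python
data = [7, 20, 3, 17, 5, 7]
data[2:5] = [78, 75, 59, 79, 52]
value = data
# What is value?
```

data starts as [7, 20, 3, 17, 5, 7] (length 6). The slice data[2:5] covers indices [2, 3, 4] with values [3, 17, 5]. Replacing that slice with [78, 75, 59, 79, 52] (different length) produces [7, 20, 78, 75, 59, 79, 52, 7].

[7, 20, 78, 75, 59, 79, 52, 7]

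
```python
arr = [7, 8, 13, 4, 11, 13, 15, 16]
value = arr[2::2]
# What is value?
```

arr has length 8. The slice arr[2::2] selects indices [2, 4, 6] (2->13, 4->11, 6->15), giving [13, 11, 15].

[13, 11, 15]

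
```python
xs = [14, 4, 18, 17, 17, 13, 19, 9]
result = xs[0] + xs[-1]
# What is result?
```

xs has length 8. xs[0] = 14.
xs has length 8. Negative index -1 maps to positive index 8 + (-1) = 7. xs[7] = 9.
Sum: 14 + 9 = 23.

23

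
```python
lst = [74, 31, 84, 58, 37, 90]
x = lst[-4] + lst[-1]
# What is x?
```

lst has length 6. Negative index -4 maps to positive index 6 + (-4) = 2. lst[2] = 84.
lst has length 6. Negative index -1 maps to positive index 6 + (-1) = 5. lst[5] = 90.
Sum: 84 + 90 = 174.

174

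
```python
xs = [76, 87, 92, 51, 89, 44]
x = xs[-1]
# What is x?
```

xs has length 6. Negative index -1 maps to positive index 6 + (-1) = 5. xs[5] = 44.

44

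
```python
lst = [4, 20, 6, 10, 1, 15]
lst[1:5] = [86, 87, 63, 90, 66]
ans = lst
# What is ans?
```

lst starts as [4, 20, 6, 10, 1, 15] (length 6). The slice lst[1:5] covers indices [1, 2, 3, 4] with values [20, 6, 10, 1]. Replacing that slice with [86, 87, 63, 90, 66] (different length) produces [4, 86, 87, 63, 90, 66, 15].

[4, 86, 87, 63, 90, 66, 15]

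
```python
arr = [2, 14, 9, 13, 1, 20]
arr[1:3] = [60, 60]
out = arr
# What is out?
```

arr starts as [2, 14, 9, 13, 1, 20] (length 6). The slice arr[1:3] covers indices [1, 2] with values [14, 9]. Replacing that slice with [60, 60] (same length) produces [2, 60, 60, 13, 1, 20].

[2, 60, 60, 13, 1, 20]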